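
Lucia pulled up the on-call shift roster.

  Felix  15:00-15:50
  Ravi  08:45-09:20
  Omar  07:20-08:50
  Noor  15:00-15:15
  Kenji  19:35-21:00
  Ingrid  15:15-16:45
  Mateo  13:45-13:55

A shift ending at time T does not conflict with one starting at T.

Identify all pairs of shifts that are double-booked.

Sorted by start: Omar, Ravi, Mateo, Noor, Felix, Ingrid, Kenji.
Ravi starts before Omar ends → Omar and Ravi overlap.
Mateo starts after Omar ends, so Omar has no further overlaps.
Mateo starts after Ravi ends, so Ravi has no further overlaps.
Noor starts after Mateo ends, so Mateo has no further overlaps.
Felix starts before Noor ends → Noor and Felix overlap.
Ingrid starts exactly when Noor ends (back-to-back, no overlap), so Noor has no further overlaps.
Ingrid starts before Felix ends → Felix and Ingrid overlap.
Kenji starts after Felix ends.
Kenji starts after Ingrid ends.

Felix & Ingrid, Felix & Noor, Omar & Ravi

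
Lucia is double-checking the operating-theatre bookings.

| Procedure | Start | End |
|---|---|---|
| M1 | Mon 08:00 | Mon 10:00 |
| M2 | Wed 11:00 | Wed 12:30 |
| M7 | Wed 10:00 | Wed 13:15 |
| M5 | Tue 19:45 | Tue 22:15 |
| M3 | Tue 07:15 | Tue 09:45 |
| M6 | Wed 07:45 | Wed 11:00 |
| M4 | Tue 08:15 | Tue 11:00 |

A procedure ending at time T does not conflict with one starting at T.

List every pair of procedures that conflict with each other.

M2 & M7, M3 & M4, M6 & M7

Sorted by start: M1, M3, M4, M5, M6, M7, M2.
M3 starts after M1 ends; M1 is clear from here.
M4 starts before M3 ends → M3 and M4 overlap.
M5 starts after M3 ends; M3 is clear from here.
M5 starts after M4 ends; M4 is clear from here.
M6 starts after M5 ends; M5 is clear from here.
M7 starts before M6 ends → M6 and M7 overlap.
M2 starts exactly when M6 ends (back-to-back, no overlap).
M2 starts before M7 ends → M7 and M2 overlap.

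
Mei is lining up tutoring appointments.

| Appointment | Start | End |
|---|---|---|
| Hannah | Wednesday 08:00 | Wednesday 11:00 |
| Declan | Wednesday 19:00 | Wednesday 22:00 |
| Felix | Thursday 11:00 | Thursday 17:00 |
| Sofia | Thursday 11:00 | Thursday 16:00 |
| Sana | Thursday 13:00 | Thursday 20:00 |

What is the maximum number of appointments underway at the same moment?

3

Walk through starts and ends in time order (an end at T is processed before a start at T):
Wednesday 08:00 start Hannah → 1
Wednesday 11:00 end Hannah → 0
Wednesday 19:00 start Declan → 1
Wednesday 22:00 end Declan → 0
Thursday 11:00 start Felix → 1
Thursday 11:00 start Sofia → 2
Thursday 13:00 start Sana → 3
Thursday 16:00 end Sofia → 2
Thursday 17:00 end Felix → 1
Thursday 20:00 end Sana → 0
Peak is 3, at Thursday 13:00 (Felix, Sana, Sofia).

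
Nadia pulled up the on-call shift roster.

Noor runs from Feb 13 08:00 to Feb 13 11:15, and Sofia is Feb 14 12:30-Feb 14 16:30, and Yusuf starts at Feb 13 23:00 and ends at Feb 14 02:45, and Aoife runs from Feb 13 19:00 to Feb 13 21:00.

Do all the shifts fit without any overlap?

Yes

Sorted by start: Noor, Aoife, Yusuf, Sofia.
Aoife starts after Noor ends — done with Noor.
Yusuf starts after Aoife ends — done with Aoife.
Sofia starts after Yusuf ends.
Every pair is clear; the schedule has no overlaps.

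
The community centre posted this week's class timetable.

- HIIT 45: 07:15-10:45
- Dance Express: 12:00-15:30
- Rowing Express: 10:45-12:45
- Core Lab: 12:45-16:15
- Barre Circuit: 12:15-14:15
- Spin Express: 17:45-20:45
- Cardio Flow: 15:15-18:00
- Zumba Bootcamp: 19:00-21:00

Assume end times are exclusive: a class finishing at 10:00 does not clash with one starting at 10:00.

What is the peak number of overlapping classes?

Sort all start/end points and keep a running count:
07:15 start HIIT 45 → 1
10:45 end HIIT 45 → 0
10:45 start Rowing Express → 1
12:00 start Dance Express → 2
12:15 start Barre Circuit → 3
12:45 end Rowing Express → 2
12:45 start Core Lab → 3
14:15 end Barre Circuit → 2
15:15 start Cardio Flow → 3
15:30 end Dance Express → 2
16:15 end Core Lab → 1
17:45 start Spin Express → 2
18:00 end Cardio Flow → 1
19:00 start Zumba Bootcamp → 2
20:45 end Spin Express → 1
21:00 end Zumba Bootcamp → 0
Peak is 3, at 12:15 (Barre Circuit, Dance Express, Rowing Express).

3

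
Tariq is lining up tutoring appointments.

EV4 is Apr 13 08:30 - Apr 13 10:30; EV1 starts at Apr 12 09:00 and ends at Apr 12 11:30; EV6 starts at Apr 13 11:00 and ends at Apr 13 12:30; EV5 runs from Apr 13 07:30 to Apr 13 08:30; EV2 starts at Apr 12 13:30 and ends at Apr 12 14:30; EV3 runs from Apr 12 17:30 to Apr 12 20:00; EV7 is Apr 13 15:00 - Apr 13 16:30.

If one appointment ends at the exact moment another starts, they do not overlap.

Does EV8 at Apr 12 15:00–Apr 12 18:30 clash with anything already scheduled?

Yes — it overlaps EV3

EV1: ends Apr 12 11:30 at or before EV8 starts Apr 12 15:00 → clear.
EV2: ends Apr 12 14:30 at or before EV8 starts Apr 12 15:00 → clear.
EV3: starts Apr 12 17:30 before EV8 ends Apr 12 18:30, and ends Apr 12 20:00 after EV8 starts Apr 12 15:00 → overlap.
EV5: starts Apr 13 07:30 at or after EV8 ends Apr 12 18:30 → clear.
EV4: starts Apr 13 08:30 at or after EV8 ends Apr 12 18:30 → clear.
EV6: starts Apr 13 11:00 at or after EV8 ends Apr 12 18:30 → clear.
EV7: starts Apr 13 15:00 at or after EV8 ends Apr 12 18:30 → clear.
EV8 overlaps EV3.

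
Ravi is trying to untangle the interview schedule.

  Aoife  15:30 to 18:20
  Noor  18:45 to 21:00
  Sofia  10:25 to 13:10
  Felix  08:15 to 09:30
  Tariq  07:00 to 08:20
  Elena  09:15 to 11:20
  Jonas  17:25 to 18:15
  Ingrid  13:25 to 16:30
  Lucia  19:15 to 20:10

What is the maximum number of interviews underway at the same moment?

2

Walk through starts and ends in time order (an end at T is processed before a start at T):
07:00 start Tariq → 1
08:15 start Felix → 2
08:20 end Tariq → 1
09:15 start Elena → 2
09:30 end Felix → 1
10:25 start Sofia → 2
11:20 end Elena → 1
13:10 end Sofia → 0
13:25 start Ingrid → 1
15:30 start Aoife → 2
16:30 end Ingrid → 1
17:25 start Jonas → 2
18:15 end Jonas → 1
18:20 end Aoife → 0
18:45 start Noor → 1
19:15 start Lucia → 2
20:10 end Lucia → 1
21:00 end Noor → 0
Peak is 2, at 08:15 (Felix, Tariq).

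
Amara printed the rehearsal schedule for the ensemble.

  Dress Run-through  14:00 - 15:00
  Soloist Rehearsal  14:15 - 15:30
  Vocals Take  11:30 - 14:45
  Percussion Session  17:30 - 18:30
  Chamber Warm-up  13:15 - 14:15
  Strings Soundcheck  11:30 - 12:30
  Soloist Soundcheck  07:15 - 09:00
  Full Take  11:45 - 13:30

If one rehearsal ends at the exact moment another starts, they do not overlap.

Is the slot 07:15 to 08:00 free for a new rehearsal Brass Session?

No — it overlaps Soloist Soundcheck

Soloist Soundcheck: starts 07:15 before Brass Session ends 08:00, and ends 09:00 after Brass Session starts 07:15 → overlap.
Strings Soundcheck: starts 11:30 at or after Brass Session ends 08:00 → clear.
Vocals Take: starts 11:30 at or after Brass Session ends 08:00 → clear.
Full Take: starts 11:45 at or after Brass Session ends 08:00 → clear.
Chamber Warm-up: starts 13:15 at or after Brass Session ends 08:00 → clear.
Dress Run-through: starts 14:00 at or after Brass Session ends 08:00 → clear.
Soloist Rehearsal: starts 14:15 at or after Brass Session ends 08:00 → clear.
Percussion Session: starts 17:30 at or after Brass Session ends 08:00 → clear.
Brass Session overlaps Soloist Soundcheck.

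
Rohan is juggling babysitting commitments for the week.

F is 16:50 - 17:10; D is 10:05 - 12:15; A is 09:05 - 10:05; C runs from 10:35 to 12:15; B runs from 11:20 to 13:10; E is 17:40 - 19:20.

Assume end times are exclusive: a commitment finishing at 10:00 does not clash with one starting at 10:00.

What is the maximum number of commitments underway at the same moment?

3

Sort all start/end points and keep a running count:
09:05 start A → 1
10:05 end A → 0
10:05 start D → 1
10:35 start C → 2
11:20 start B → 3
12:15 end C → 2
12:15 end D → 1
13:10 end B → 0
16:50 start F → 1
17:10 end F → 0
17:40 start E → 1
19:20 end E → 0
Peak is 3, at 11:20 (B, C, D).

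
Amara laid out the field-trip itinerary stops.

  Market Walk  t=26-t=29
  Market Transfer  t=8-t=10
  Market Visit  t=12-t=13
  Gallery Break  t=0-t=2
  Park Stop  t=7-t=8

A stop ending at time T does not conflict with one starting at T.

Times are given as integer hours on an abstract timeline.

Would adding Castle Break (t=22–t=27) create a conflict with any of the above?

Gallery Break: ends t=2 at or before Castle Break starts t=22 → clear.
Park Stop: ends t=8 at or before Castle Break starts t=22 → clear.
Market Transfer: ends t=10 at or before Castle Break starts t=22 → clear.
Market Visit: ends t=13 at or before Castle Break starts t=22 → clear.
Market Walk: starts t=26 before Castle Break ends t=27, and ends t=29 after Castle Break starts t=22 → overlap.
Castle Break overlaps Market Walk.

Yes — it overlaps Market Walk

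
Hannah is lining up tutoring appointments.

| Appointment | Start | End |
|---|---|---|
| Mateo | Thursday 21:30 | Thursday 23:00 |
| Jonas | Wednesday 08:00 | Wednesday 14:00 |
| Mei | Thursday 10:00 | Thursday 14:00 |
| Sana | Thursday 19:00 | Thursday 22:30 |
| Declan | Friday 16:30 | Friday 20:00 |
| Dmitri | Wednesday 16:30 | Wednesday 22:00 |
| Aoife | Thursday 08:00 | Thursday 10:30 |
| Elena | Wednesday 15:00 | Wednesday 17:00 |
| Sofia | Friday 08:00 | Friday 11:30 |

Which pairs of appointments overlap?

Aoife & Mei, Dmitri & Elena, Mateo & Sana

Sorted by start: Jonas, Elena, Dmitri, Aoife, Mei, Sana, Mateo, Sofia, Declan.
Elena starts after Jonas ends; Jonas is clear from here.
Dmitri starts before Elena ends → Elena and Dmitri overlap.
Aoife starts after Elena ends; Elena is clear from here.
Aoife starts after Dmitri ends; Dmitri is clear from here.
Mei starts before Aoife ends → Aoife and Mei overlap.
Sana starts after Aoife ends; Aoife is clear from here.
Sana starts after Mei ends; Mei is clear from here.
Mateo starts before Sana ends → Sana and Mateo overlap.
Sofia starts after Sana ends; Sana is clear from here.
Sofia starts after Mateo ends; Mateo is clear from here.
Declan starts after Sofia ends.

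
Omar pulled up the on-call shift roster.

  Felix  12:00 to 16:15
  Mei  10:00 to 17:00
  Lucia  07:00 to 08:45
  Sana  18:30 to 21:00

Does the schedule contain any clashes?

Sorted by start: Lucia, Mei, Felix, Sana.
Mei starts after Lucia ends, so nothing later overlaps Lucia either.
Felix starts before Mei ends → Mei and Felix overlap.
That's a conflict, so the schedule is not conflict-free.

Yes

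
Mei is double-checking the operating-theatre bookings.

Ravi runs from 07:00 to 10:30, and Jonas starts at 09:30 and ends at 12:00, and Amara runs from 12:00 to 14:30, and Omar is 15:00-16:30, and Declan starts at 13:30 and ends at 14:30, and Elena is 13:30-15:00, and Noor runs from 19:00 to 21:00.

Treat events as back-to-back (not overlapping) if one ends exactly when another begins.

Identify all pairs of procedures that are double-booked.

Sorted by start: Ravi, Jonas, Amara, Declan, Elena, Omar, Noor.
Jonas starts before Ravi ends → Ravi and Jonas overlap.
Amara starts after Ravi ends, so nothing later overlaps Ravi either.
Amara starts exactly when Jonas ends (back-to-back, no overlap), so nothing later overlaps Jonas either.
Declan starts before Amara ends → Amara and Declan overlap.
Elena starts before Amara ends → Amara and Elena overlap.
Omar starts after Amara ends, so nothing later overlaps Amara either.
Elena starts before Declan ends → Declan and Elena overlap.
Omar starts after Declan ends, so nothing later overlaps Declan either.
Omar starts exactly when Elena ends (back-to-back, no overlap), so nothing later overlaps Elena either.
Noor starts after Omar ends.

Amara & Declan, Amara & Elena, Declan & Elena, Jonas & Ravi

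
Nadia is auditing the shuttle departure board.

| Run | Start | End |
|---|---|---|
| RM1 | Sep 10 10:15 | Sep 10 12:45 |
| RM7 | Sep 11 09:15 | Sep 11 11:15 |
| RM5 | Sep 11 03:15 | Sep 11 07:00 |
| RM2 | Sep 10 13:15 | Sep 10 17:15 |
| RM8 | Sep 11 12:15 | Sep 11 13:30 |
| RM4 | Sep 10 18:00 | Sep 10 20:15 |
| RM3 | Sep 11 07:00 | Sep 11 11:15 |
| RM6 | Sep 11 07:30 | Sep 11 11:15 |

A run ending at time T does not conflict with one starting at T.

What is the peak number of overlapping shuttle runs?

Sweep the timeline, counting +1 at each start and −1 at each end (ends before starts at a tie):
Sep 10 10:15 start RM1 → 1
Sep 10 12:45 end RM1 → 0
Sep 10 13:15 start RM2 → 1
Sep 10 17:15 end RM2 → 0
Sep 10 18:00 start RM4 → 1
Sep 10 20:15 end RM4 → 0
Sep 11 03:15 start RM5 → 1
Sep 11 07:00 end RM5 → 0
Sep 11 07:00 start RM3 → 1
Sep 11 07:30 start RM6 → 2
Sep 11 09:15 start RM7 → 3
Sep 11 11:15 end RM3 → 2
Sep 11 11:15 end RM6 → 1
Sep 11 11:15 end RM7 → 0
Sep 11 12:15 start RM8 → 1
Sep 11 13:30 end RM8 → 0
Peak is 3, at Sep 11 09:15 (RM3, RM6, RM7).

3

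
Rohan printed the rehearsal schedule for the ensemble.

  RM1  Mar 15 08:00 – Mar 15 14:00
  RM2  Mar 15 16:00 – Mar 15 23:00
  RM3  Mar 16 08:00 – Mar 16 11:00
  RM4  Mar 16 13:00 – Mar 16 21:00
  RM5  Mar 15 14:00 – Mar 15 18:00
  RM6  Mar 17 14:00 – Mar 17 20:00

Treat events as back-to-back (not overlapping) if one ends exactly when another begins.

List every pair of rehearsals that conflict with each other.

RM2 & RM5

Sorted by start: RM1, RM5, RM2, RM3, RM4, RM6.
RM5 starts exactly when RM1 ends (back-to-back, no overlap), so RM1 has no further overlaps.
RM2 starts before RM5 ends → RM5 and RM2 overlap.
RM3 starts after RM5 ends, so RM5 has no further overlaps.
RM3 starts after RM2 ends, so RM2 has no further overlaps.
RM4 starts after RM3 ends, so RM3 has no further overlaps.
RM6 starts after RM4 ends.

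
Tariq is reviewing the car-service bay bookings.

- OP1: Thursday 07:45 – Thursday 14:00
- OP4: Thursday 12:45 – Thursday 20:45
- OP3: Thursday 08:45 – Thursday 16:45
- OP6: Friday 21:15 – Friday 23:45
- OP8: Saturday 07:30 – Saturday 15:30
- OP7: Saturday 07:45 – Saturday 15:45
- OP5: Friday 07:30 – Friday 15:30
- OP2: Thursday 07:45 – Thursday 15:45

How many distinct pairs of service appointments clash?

7

Sorted by start: OP1, OP2, OP3, OP4, OP5, OP6, OP8, OP7.
OP2 starts before OP1 ends → OP1 and OP2 overlap.
OP3 starts before OP1 ends → OP1 and OP3 overlap.
OP4 starts before OP1 ends → OP1 and OP4 overlap.
OP5 starts after OP1 ends, so nothing later overlaps OP1 either.
OP3 starts before OP2 ends → OP2 and OP3 overlap.
OP4 starts before OP2 ends → OP2 and OP4 overlap.
OP5 starts after OP2 ends, so nothing later overlaps OP2 either.
OP4 starts before OP3 ends → OP3 and OP4 overlap.
OP5 starts after OP3 ends, so nothing later overlaps OP3 either.
OP5 starts after OP4 ends, so nothing later overlaps OP4 either.
OP6 starts after OP5 ends, so nothing later overlaps OP5 either.
OP8 starts after OP6 ends, so nothing later overlaps OP6 either.
OP7 starts before OP8 ends → OP8 and OP7 overlap.
Overlapping pairs: OP1 & OP2, OP1 & OP3, OP1 & OP4, OP2 & OP3, OP2 & OP4, OP3 & OP4, OP7 & OP8 — 7 in total.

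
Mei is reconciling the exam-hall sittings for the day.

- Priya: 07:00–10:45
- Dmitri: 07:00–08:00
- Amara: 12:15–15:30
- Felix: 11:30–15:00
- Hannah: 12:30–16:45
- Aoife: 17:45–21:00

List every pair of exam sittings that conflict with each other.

Sorted by start: Priya, Dmitri, Felix, Amara, Hannah, Aoife.
Dmitri starts before Priya ends → Priya and Dmitri overlap.
Felix starts after Priya ends — done with Priya.
Felix starts after Dmitri ends — done with Dmitri.
Amara starts before Felix ends → Felix and Amara overlap.
Hannah starts before Felix ends → Felix and Hannah overlap.
Aoife starts after Felix ends.
Hannah starts before Amara ends → Amara and Hannah overlap.
Aoife starts after Amara ends.
Aoife starts after Hannah ends.

Amara & Felix, Amara & Hannah, Dmitri & Priya, Felix & Hannah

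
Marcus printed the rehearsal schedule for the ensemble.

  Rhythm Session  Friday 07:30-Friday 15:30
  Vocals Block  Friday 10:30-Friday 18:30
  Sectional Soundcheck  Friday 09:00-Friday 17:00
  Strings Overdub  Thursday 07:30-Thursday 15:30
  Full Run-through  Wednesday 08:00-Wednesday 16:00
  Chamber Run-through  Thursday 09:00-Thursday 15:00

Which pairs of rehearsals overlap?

Sorted by start: Full Run-through, Strings Overdub, Chamber Run-through, Rhythm Session, Sectional Soundcheck, Vocals Block.
Strings Overdub starts after Full Run-through ends, so nothing later overlaps Full Run-through either.
Chamber Run-through starts before Strings Overdub ends → Strings Overdub and Chamber Run-through overlap.
Rhythm Session starts after Strings Overdub ends, so nothing later overlaps Strings Overdub either.
Rhythm Session starts after Chamber Run-through ends, so nothing later overlaps Chamber Run-through either.
Sectional Soundcheck starts before Rhythm Session ends → Rhythm Session and Sectional Soundcheck overlap.
Vocals Block starts before Rhythm Session ends → Rhythm Session and Vocals Block overlap.
Vocals Block starts before Sectional Soundcheck ends → Sectional Soundcheck and Vocals Block overlap.

Chamber Run-through & Strings Overdub, Rhythm Session & Sectional Soundcheck, Rhythm Session & Vocals Block, Sectional Soundcheck & Vocals Block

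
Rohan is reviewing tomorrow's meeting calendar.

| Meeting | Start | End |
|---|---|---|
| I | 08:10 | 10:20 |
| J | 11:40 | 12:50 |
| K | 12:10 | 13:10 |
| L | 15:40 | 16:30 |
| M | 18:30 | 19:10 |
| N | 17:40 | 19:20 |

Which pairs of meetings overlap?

Sorted by start: I, J, K, L, N, M.
J starts after I ends, so I has no further overlaps.
K starts before J ends → J and K overlap.
L starts after J ends, so J has no further overlaps.
L starts after K ends, so K has no further overlaps.
N starts after L ends, so L has no further overlaps.
M starts before N ends → N and M overlap.

J & K, M & N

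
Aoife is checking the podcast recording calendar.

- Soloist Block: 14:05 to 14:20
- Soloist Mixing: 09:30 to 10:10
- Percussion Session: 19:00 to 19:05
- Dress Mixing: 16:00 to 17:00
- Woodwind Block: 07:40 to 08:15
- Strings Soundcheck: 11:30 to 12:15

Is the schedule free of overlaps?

Yes

Sorted by start: Woodwind Block, Soloist Mixing, Strings Soundcheck, Soloist Block, Dress Mixing, Percussion Session.
Soloist Mixing starts after Woodwind Block ends — done with Woodwind Block.
Strings Soundcheck starts after Soloist Mixing ends — done with Soloist Mixing.
Soloist Block starts after Strings Soundcheck ends — done with Strings Soundcheck.
Dress Mixing starts after Soloist Block ends — done with Soloist Block.
Percussion Session starts after Dress Mixing ends.
Every pair is clear; the schedule has no overlaps.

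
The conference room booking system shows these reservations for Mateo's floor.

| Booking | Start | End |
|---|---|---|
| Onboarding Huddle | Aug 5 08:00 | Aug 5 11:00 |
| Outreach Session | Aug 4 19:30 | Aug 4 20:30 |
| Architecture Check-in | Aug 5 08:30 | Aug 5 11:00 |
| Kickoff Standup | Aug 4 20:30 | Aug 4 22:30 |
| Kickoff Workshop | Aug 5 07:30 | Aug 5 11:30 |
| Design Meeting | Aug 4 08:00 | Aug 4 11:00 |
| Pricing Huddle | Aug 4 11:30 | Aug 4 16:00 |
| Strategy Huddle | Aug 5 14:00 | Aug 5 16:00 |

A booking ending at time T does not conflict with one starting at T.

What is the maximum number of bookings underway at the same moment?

3

Sweep the timeline, counting +1 at each start and −1 at each end (ends before starts at a tie):
Aug 4 08:00 start Design Meeting → 1
Aug 4 11:00 end Design Meeting → 0
Aug 4 11:30 start Pricing Huddle → 1
Aug 4 16:00 end Pricing Huddle → 0
Aug 4 19:30 start Outreach Session → 1
Aug 4 20:30 end Outreach Session → 0
Aug 4 20:30 start Kickoff Standup → 1
Aug 4 22:30 end Kickoff Standup → 0
Aug 5 07:30 start Kickoff Workshop → 1
Aug 5 08:00 start Onboarding Huddle → 2
Aug 5 08:30 start Architecture Check-in → 3
Aug 5 11:00 end Architecture Check-in → 2
Aug 5 11:00 end Onboarding Huddle → 1
Aug 5 11:30 end Kickoff Workshop → 0
Aug 5 14:00 start Strategy Huddle → 1
Aug 5 16:00 end Strategy Huddle → 0
Peak is 3, at Aug 5 08:30 (Architecture Check-in, Kickoff Workshop, Onboarding Huddle).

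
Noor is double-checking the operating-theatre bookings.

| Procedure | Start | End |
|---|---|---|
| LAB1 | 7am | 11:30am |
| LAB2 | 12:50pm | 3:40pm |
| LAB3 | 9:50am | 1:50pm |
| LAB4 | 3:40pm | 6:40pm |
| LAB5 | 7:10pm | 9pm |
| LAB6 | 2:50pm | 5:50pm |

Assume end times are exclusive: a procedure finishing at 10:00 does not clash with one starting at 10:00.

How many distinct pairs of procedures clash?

Sorted by start: LAB1, LAB3, LAB2, LAB6, LAB4, LAB5.
LAB3 starts before LAB1 ends → LAB1 and LAB3 overlap.
LAB2 starts after LAB1 ends; LAB1 is clear from here.
LAB2 starts before LAB3 ends → LAB3 and LAB2 overlap.
LAB6 starts after LAB3 ends; LAB3 is clear from here.
LAB6 starts before LAB2 ends → LAB2 and LAB6 overlap.
LAB4 starts exactly when LAB2 ends (back-to-back, no overlap); LAB2 is clear from here.
LAB4 starts before LAB6 ends → LAB6 and LAB4 overlap.
LAB5 starts after LAB6 ends.
LAB5 starts after LAB4 ends.
Overlapping pairs: LAB1 & LAB3, LAB2 & LAB3, LAB2 & LAB6, LAB4 & LAB6 — 4 in total.

4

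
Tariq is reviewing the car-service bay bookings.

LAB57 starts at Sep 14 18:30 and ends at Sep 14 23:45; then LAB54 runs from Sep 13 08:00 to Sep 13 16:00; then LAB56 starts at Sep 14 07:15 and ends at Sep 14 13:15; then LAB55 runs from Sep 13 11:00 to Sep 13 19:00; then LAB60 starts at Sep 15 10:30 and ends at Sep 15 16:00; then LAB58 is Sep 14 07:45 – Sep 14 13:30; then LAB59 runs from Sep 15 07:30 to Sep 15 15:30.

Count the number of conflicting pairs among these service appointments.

3

Sorted by start: LAB54, LAB55, LAB56, LAB58, LAB57, LAB59, LAB60.
LAB55 starts before LAB54 ends → LAB54 and LAB55 overlap.
LAB56 starts after LAB54 ends; LAB54 is clear from here.
LAB56 starts after LAB55 ends; LAB55 is clear from here.
LAB58 starts before LAB56 ends → LAB56 and LAB58 overlap.
LAB57 starts after LAB56 ends; LAB56 is clear from here.
LAB57 starts after LAB58 ends; LAB58 is clear from here.
LAB59 starts after LAB57 ends; LAB57 is clear from here.
LAB60 starts before LAB59 ends → LAB59 and LAB60 overlap.
Overlapping pairs: LAB54 & LAB55, LAB56 & LAB58, LAB59 & LAB60 — 3 in total.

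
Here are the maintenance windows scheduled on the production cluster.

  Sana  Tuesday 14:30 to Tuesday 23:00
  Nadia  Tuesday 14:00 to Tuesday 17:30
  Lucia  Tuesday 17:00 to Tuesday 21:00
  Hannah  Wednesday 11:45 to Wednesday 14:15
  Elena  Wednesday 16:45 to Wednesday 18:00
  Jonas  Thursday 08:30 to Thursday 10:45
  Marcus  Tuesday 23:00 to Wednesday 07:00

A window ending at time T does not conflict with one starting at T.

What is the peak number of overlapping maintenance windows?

3

Walk through starts and ends in time order (an end at T is processed before a start at T):
Tuesday 14:00 start Nadia → 1
Tuesday 14:30 start Sana → 2
Tuesday 17:00 start Lucia → 3
Tuesday 17:30 end Nadia → 2
Tuesday 21:00 end Lucia → 1
Tuesday 23:00 end Sana → 0
Tuesday 23:00 start Marcus → 1
Wednesday 07:00 end Marcus → 0
Wednesday 11:45 start Hannah → 1
Wednesday 14:15 end Hannah → 0
Wednesday 16:45 start Elena → 1
Wednesday 18:00 end Elena → 0
Thursday 08:30 start Jonas → 1
Thursday 10:45 end Jonas → 0
Peak is 3, at Tuesday 17:00 (Lucia, Nadia, Sana).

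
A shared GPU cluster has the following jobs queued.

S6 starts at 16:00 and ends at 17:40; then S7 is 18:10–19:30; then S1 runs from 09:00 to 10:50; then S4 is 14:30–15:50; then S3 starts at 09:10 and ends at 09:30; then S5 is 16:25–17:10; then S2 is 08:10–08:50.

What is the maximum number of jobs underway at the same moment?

Sweep the timeline, counting +1 at each start and −1 at each end (ends before starts at a tie):
08:10 start S2 → 1
08:50 end S2 → 0
09:00 start S1 → 1
09:10 start S3 → 2
09:30 end S3 → 1
10:50 end S1 → 0
14:30 start S4 → 1
15:50 end S4 → 0
16:00 start S6 → 1
16:25 start S5 → 2
17:10 end S5 → 1
17:40 end S6 → 0
18:10 start S7 → 1
19:30 end S7 → 0
Peak is 2, at 09:10 (S1, S3).

2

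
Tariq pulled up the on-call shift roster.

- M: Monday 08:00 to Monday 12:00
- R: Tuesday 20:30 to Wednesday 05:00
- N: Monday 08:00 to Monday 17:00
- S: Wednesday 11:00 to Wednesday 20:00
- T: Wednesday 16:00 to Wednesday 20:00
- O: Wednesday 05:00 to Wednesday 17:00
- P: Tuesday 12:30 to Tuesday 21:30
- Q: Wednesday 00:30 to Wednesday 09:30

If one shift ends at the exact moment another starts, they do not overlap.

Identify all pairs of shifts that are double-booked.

M & N, O & Q, O & S, O & T, P & R, Q & R, S & T

Sorted by start: M, N, P, R, Q, O, S, T.
N starts before M ends → M and N overlap.
P starts after M ends, so M has no further overlaps.
P starts after N ends, so N has no further overlaps.
R starts before P ends → P and R overlap.
Q starts after P ends, so P has no further overlaps.
Q starts before R ends → R and Q overlap.
O starts exactly when R ends (back-to-back, no overlap), so R has no further overlaps.
O starts before Q ends → Q and O overlap.
S starts after Q ends, so Q has no further overlaps.
S starts before O ends → O and S overlap.
T starts before O ends → O and T overlap.
T starts before S ends → S and T overlap.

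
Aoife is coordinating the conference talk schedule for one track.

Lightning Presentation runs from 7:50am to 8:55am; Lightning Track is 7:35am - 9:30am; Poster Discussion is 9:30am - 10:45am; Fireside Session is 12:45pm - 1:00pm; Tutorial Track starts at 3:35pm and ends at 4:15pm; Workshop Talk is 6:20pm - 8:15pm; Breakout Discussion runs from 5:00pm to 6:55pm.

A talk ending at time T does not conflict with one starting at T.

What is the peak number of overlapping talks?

2

Sort all start/end points and keep a running count:
7:35am start Lightning Track → 1
7:50am start Lightning Presentation → 2
8:55am end Lightning Presentation → 1
9:30am end Lightning Track → 0
9:30am start Poster Discussion → 1
10:45am end Poster Discussion → 0
12:45pm start Fireside Session → 1
1:00pm end Fireside Session → 0
3:35pm start Tutorial Track → 1
4:15pm end Tutorial Track → 0
5:00pm start Breakout Discussion → 1
6:20pm start Workshop Talk → 2
6:55pm end Breakout Discussion → 1
8:15pm end Workshop Talk → 0
Peak is 2, at 7:50am (Lightning Presentation, Lightning Track).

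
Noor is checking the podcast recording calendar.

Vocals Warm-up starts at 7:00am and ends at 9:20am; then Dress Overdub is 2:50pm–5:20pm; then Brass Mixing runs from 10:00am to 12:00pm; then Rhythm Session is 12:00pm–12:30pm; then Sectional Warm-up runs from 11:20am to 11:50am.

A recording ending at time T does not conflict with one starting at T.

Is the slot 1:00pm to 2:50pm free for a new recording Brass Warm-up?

Yes — the slot is free

Vocals Warm-up: ends 9:20am at or before Brass Warm-up starts 1:00pm → clear.
Brass Mixing: ends 12:00pm at or before Brass Warm-up starts 1:00pm → clear.
Sectional Warm-up: ends 11:50am at or before Brass Warm-up starts 1:00pm → clear.
Rhythm Session: ends 12:30pm at or before Brass Warm-up starts 1:00pm → clear.
Dress Overdub: starts 2:50pm at or after Brass Warm-up ends 2:50pm → clear.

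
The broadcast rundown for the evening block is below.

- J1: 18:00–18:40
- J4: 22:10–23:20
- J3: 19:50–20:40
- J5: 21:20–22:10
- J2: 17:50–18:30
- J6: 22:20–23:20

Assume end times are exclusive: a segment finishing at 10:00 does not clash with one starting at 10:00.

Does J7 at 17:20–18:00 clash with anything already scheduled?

Yes — it overlaps J2

J2: starts 17:50 before J7 ends 18:00, and ends 18:30 after J7 starts 17:20 → overlap.
J1: starts 18:00 at or after J7 ends 18:00 → clear.
J3: starts 19:50 at or after J7 ends 18:00 → clear.
J5: starts 21:20 at or after J7 ends 18:00 → clear.
J4: starts 22:10 at or after J7 ends 18:00 → clear.
J6: starts 22:20 at or after J7 ends 18:00 → clear.
J7 overlaps J2.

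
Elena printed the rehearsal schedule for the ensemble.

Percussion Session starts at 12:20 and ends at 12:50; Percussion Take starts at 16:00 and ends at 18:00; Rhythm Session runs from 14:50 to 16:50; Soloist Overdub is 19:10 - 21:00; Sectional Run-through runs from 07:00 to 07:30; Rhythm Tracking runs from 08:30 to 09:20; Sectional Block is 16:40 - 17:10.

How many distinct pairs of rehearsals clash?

Two intervals overlap when each starts before the other ends.
Sorted by start: Sectional Run-through, Rhythm Tracking, Percussion Session, Rhythm Session, Percussion Take, Sectional Block, Soloist Overdub.
Rhythm Tracking starts after Sectional Run-through ends — done with Sectional Run-through.
Percussion Session starts after Rhythm Tracking ends — done with Rhythm Tracking.
Rhythm Session starts after Percussion Session ends — done with Percussion Session.
Percussion Take starts before Rhythm Session ends → Rhythm Session and Percussion Take overlap.
Sectional Block starts before Rhythm Session ends → Rhythm Session and Sectional Block overlap.
Soloist Overdub starts after Rhythm Session ends.
Sectional Block starts before Percussion Take ends → Percussion Take and Sectional Block overlap.
Soloist Overdub starts after Percussion Take ends.
Soloist Overdub starts after Sectional Block ends.
Overlapping pairs: Percussion Take & Rhythm Session, Percussion Take & Sectional Block, Rhythm Session & Sectional Block — 3 in total.

3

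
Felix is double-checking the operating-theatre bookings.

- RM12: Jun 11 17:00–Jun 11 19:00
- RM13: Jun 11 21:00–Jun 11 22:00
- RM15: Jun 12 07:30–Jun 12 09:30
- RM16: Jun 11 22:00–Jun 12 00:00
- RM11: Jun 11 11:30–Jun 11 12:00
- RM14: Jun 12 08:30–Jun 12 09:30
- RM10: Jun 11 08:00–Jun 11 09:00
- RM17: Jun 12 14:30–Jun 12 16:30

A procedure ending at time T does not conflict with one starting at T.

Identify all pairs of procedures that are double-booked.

Sorted by start: RM10, RM11, RM12, RM13, RM16, RM15, RM14, RM17.
RM11 starts after RM10 ends, so RM10 has no further overlaps.
RM12 starts after RM11 ends, so RM11 has no further overlaps.
RM13 starts after RM12 ends, so RM12 has no further overlaps.
RM16 starts exactly when RM13 ends (back-to-back, no overlap), so RM13 has no further overlaps.
RM15 starts after RM16 ends, so RM16 has no further overlaps.
RM14 starts before RM15 ends → RM15 and RM14 overlap.
RM17 starts after RM15 ends.
RM17 starts after RM14 ends.

RM14 & RM15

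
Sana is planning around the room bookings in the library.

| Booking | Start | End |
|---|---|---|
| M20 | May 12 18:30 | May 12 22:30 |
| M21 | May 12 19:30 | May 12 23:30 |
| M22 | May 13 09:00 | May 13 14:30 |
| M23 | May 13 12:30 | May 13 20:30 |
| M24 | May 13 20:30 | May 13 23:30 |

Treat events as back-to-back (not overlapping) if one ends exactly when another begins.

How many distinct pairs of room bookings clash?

2

Check each pair: they overlap iff neither finishes before the other starts.
Sorted by start: M20, M21, M22, M23, M24.
M21 starts before M20 ends → M20 and M21 overlap.
M22 starts after M20 ends, so nothing later overlaps M20 either.
M22 starts after M21 ends, so nothing later overlaps M21 either.
M23 starts before M22 ends → M22 and M23 overlap.
M24 starts after M22 ends.
M24 starts exactly when M23 ends (back-to-back, no overlap).
Overlapping pairs: M20 & M21, M22 & M23 — 2 in total.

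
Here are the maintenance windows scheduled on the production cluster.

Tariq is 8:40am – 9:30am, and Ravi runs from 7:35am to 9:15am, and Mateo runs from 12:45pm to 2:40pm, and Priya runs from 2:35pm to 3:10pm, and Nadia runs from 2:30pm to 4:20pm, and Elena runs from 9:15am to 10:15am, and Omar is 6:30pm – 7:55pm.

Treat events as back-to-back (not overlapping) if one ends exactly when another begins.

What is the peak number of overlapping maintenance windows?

Sweep the timeline, counting +1 at each start and −1 at each end (ends before starts at a tie):
7:35am start Ravi → 1
8:40am start Tariq → 2
9:15am end Ravi → 1
9:15am start Elena → 2
9:30am end Tariq → 1
10:15am end Elena → 0
12:45pm start Mateo → 1
2:30pm start Nadia → 2
2:35pm start Priya → 3
2:40pm end Mateo → 2
3:10pm end Priya → 1
4:20pm end Nadia → 0
6:30pm start Omar → 1
7:55pm end Omar → 0
Peak is 3, at 2:35pm (Mateo, Nadia, Priya).

3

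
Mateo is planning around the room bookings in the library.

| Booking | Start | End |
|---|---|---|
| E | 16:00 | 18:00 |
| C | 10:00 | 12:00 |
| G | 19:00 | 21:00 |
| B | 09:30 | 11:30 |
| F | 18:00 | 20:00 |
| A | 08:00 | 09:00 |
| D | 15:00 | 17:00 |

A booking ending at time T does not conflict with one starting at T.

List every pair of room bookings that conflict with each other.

B & C, D & E, F & G

Sorted by start: A, B, C, D, E, F, G.
B starts after A ends, so nothing later overlaps A either.
C starts before B ends → B and C overlap.
D starts after B ends, so nothing later overlaps B either.
D starts after C ends, so nothing later overlaps C either.
E starts before D ends → D and E overlap.
F starts after D ends, so nothing later overlaps D either.
F starts exactly when E ends (back-to-back, no overlap), so nothing later overlaps E either.
G starts before F ends → F and G overlap.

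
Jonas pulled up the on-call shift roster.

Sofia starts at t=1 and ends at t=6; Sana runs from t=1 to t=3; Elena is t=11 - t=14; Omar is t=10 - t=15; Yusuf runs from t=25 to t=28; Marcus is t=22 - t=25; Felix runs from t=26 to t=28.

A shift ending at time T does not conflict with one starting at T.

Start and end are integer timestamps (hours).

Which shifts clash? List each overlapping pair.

Sorted by start: Sofia, Sana, Omar, Elena, Marcus, Yusuf, Felix.
Sana starts before Sofia ends → Sofia and Sana overlap.
Omar starts after Sofia ends, so nothing later overlaps Sofia either.
Omar starts after Sana ends, so nothing later overlaps Sana either.
Elena starts before Omar ends → Omar and Elena overlap.
Marcus starts after Omar ends, so nothing later overlaps Omar either.
Marcus starts after Elena ends, so nothing later overlaps Elena either.
Yusuf starts exactly when Marcus ends (back-to-back, no overlap), so nothing later overlaps Marcus either.
Felix starts before Yusuf ends → Yusuf and Felix overlap.

Elena & Omar, Felix & Yusuf, Sana & Sofia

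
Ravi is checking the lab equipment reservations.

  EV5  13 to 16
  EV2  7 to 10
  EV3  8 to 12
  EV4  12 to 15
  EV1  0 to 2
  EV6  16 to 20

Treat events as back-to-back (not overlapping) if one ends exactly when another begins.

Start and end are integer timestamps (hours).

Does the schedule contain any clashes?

Yes

Sorted by start: EV1, EV2, EV3, EV4, EV5, EV6.
EV2 starts after EV1 ends — done with EV1.
EV3 starts before EV2 ends → EV2 and EV3 overlap.
That's a conflict, so the schedule is not conflict-free.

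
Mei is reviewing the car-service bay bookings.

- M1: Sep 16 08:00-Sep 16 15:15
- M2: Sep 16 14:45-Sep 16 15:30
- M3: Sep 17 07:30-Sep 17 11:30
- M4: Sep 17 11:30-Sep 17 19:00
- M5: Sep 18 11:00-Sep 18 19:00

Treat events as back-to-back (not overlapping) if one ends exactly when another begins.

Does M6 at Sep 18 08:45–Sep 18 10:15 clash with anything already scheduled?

M1: ends Sep 16 15:15 at or before M6 starts Sep 18 08:45 → clear.
M2: ends Sep 16 15:30 at or before M6 starts Sep 18 08:45 → clear.
M3: ends Sep 17 11:30 at or before M6 starts Sep 18 08:45 → clear.
M4: ends Sep 17 19:00 at or before M6 starts Sep 18 08:45 → clear.
M5: starts Sep 18 11:00 at or after M6 ends Sep 18 10:15 → clear.

No — it doesn't clash with anything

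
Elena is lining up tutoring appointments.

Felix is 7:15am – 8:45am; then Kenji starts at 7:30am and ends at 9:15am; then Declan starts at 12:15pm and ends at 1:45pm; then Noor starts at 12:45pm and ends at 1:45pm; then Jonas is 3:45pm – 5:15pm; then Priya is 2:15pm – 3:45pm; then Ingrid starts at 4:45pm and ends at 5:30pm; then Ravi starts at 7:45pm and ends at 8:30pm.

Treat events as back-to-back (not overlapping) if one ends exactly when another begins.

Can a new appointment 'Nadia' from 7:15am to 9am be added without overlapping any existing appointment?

Felix: starts 7:15am before Nadia ends 9am, and ends 8:45am after Nadia starts 7:15am → overlap.
Kenji: starts 7:30am before Nadia ends 9am, and ends 9:15am after Nadia starts 7:15am → overlap.
Declan: starts 12:15pm at or after Nadia ends 9am → clear.
Noor: starts 12:45pm at or after Nadia ends 9am → clear.
Priya: starts 2:15pm at or after Nadia ends 9am → clear.
Jonas: starts 3:45pm at or after Nadia ends 9am → clear.
Ingrid: starts 4:45pm at or after Nadia ends 9am → clear.
Ravi: starts 7:45pm at or after Nadia ends 9am → clear.
Nadia overlaps Felix, Kenji.

No — it overlaps Felix, Kenji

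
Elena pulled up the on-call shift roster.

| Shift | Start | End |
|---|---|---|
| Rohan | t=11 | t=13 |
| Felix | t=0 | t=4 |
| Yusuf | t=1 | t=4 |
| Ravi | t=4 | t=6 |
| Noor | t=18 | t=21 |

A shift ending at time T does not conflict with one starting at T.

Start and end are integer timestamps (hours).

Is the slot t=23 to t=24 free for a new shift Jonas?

Yes — the slot is free

Felix: ends t=4 at or before Jonas starts t=23 → clear.
Yusuf: ends t=4 at or before Jonas starts t=23 → clear.
Ravi: ends t=6 at or before Jonas starts t=23 → clear.
Rohan: ends t=13 at or before Jonas starts t=23 → clear.
Noor: ends t=21 at or before Jonas starts t=23 → clear.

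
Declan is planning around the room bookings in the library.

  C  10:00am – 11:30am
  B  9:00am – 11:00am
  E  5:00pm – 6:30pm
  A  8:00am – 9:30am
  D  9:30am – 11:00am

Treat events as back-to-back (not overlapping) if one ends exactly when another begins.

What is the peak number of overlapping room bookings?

Sweep the timeline, counting +1 at each start and −1 at each end (ends before starts at a tie):
8:00am start A → 1
9:00am start B → 2
9:30am end A → 1
9:30am start D → 2
10:00am start C → 3
11:00am end B → 2
11:00am end D → 1
11:30am end C → 0
5:00pm start E → 1
6:30pm end E → 0
Peak is 3, at 10:00am (B, C, D).

3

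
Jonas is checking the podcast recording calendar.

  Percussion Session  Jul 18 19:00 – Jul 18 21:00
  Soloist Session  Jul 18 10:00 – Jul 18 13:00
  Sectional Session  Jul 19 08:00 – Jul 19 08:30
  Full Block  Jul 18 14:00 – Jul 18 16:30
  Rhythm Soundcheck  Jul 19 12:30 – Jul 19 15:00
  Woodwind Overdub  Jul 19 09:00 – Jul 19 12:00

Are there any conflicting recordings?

Sorted by start: Soloist Session, Full Block, Percussion Session, Sectional Session, Woodwind Overdub, Rhythm Soundcheck.
Full Block starts after Soloist Session ends; Soloist Session is clear from here.
Percussion Session starts after Full Block ends; Full Block is clear from here.
Sectional Session starts after Percussion Session ends; Percussion Session is clear from here.
Woodwind Overdub starts after Sectional Session ends; Sectional Session is clear from here.
Rhythm Soundcheck starts after Woodwind Overdub ends.
Every pair is clear; the schedule has no overlaps.

No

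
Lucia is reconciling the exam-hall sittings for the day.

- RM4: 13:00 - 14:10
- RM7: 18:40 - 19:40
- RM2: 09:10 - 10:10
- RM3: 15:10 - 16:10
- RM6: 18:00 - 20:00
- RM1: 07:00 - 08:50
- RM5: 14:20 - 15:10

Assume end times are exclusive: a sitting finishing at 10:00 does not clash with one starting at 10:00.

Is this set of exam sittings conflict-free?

No

Check each pair: they overlap iff neither finishes before the other starts.
Sorted by start: RM1, RM2, RM4, RM5, RM3, RM6, RM7.
RM2 starts after RM1 ends — done with RM1.
RM4 starts after RM2 ends — done with RM2.
RM5 starts after RM4 ends — done with RM4.
RM3 starts exactly when RM5 ends (back-to-back, no overlap) — done with RM5.
RM6 starts after RM3 ends — done with RM3.
RM7 starts before RM6 ends → RM6 and RM7 overlap.
That's a conflict, so the schedule is not conflict-free.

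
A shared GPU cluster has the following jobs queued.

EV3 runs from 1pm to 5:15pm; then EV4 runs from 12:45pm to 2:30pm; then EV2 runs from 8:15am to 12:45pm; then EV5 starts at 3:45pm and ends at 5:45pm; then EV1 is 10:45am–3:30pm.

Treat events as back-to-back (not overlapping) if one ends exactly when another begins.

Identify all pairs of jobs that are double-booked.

Sorted by start: EV2, EV1, EV4, EV3, EV5.
EV1 starts before EV2 ends → EV2 and EV1 overlap.
EV4 starts exactly when EV2 ends (back-to-back, no overlap) — done with EV2.
EV4 starts before EV1 ends → EV1 and EV4 overlap.
EV3 starts before EV1 ends → EV1 and EV3 overlap.
EV5 starts after EV1 ends.
EV3 starts before EV4 ends → EV4 and EV3 overlap.
EV5 starts after EV4 ends.
EV5 starts before EV3 ends → EV3 and EV5 overlap.

EV1 & EV2, EV1 & EV3, EV1 & EV4, EV3 & EV4, EV3 & EV5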